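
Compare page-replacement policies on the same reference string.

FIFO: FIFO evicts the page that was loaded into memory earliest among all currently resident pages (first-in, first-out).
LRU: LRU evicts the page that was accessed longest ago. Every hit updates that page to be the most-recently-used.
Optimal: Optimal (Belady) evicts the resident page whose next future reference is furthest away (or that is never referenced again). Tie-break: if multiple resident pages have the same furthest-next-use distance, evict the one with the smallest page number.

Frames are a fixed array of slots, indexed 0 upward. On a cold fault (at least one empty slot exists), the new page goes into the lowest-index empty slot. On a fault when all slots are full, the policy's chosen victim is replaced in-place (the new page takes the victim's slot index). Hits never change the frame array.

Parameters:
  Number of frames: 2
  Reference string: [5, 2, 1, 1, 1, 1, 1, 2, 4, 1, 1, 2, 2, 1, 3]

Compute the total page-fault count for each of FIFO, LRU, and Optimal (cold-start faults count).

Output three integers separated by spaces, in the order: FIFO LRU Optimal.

Answer: 7 7 6

Derivation:
--- FIFO ---
  step 0: ref 5 -> FAULT, frames=[5,-] (faults so far: 1)
  step 1: ref 2 -> FAULT, frames=[5,2] (faults so far: 2)
  step 2: ref 1 -> FAULT, evict 5, frames=[1,2] (faults so far: 3)
  step 3: ref 1 -> HIT, frames=[1,2] (faults so far: 3)
  step 4: ref 1 -> HIT, frames=[1,2] (faults so far: 3)
  step 5: ref 1 -> HIT, frames=[1,2] (faults so far: 3)
  step 6: ref 1 -> HIT, frames=[1,2] (faults so far: 3)
  step 7: ref 2 -> HIT, frames=[1,2] (faults so far: 3)
  step 8: ref 4 -> FAULT, evict 2, frames=[1,4] (faults so far: 4)
  step 9: ref 1 -> HIT, frames=[1,4] (faults so far: 4)
  step 10: ref 1 -> HIT, frames=[1,4] (faults so far: 4)
  step 11: ref 2 -> FAULT, evict 1, frames=[2,4] (faults so far: 5)
  step 12: ref 2 -> HIT, frames=[2,4] (faults so far: 5)
  step 13: ref 1 -> FAULT, evict 4, frames=[2,1] (faults so far: 6)
  step 14: ref 3 -> FAULT, evict 2, frames=[3,1] (faults so far: 7)
  FIFO total faults: 7
--- LRU ---
  step 0: ref 5 -> FAULT, frames=[5,-] (faults so far: 1)
  step 1: ref 2 -> FAULT, frames=[5,2] (faults so far: 2)
  step 2: ref 1 -> FAULT, evict 5, frames=[1,2] (faults so far: 3)
  step 3: ref 1 -> HIT, frames=[1,2] (faults so far: 3)
  step 4: ref 1 -> HIT, frames=[1,2] (faults so far: 3)
  step 5: ref 1 -> HIT, frames=[1,2] (faults so far: 3)
  step 6: ref 1 -> HIT, frames=[1,2] (faults so far: 3)
  step 7: ref 2 -> HIT, frames=[1,2] (faults so far: 3)
  step 8: ref 4 -> FAULT, evict 1, frames=[4,2] (faults so far: 4)
  step 9: ref 1 -> FAULT, evict 2, frames=[4,1] (faults so far: 5)
  step 10: ref 1 -> HIT, frames=[4,1] (faults so far: 5)
  step 11: ref 2 -> FAULT, evict 4, frames=[2,1] (faults so far: 6)
  step 12: ref 2 -> HIT, frames=[2,1] (faults so far: 6)
  step 13: ref 1 -> HIT, frames=[2,1] (faults so far: 6)
  step 14: ref 3 -> FAULT, evict 2, frames=[3,1] (faults so far: 7)
  LRU total faults: 7
--- Optimal ---
  step 0: ref 5 -> FAULT, frames=[5,-] (faults so far: 1)
  step 1: ref 2 -> FAULT, frames=[5,2] (faults so far: 2)
  step 2: ref 1 -> FAULT, evict 5, frames=[1,2] (faults so far: 3)
  step 3: ref 1 -> HIT, frames=[1,2] (faults so far: 3)
  step 4: ref 1 -> HIT, frames=[1,2] (faults so far: 3)
  step 5: ref 1 -> HIT, frames=[1,2] (faults so far: 3)
  step 6: ref 1 -> HIT, frames=[1,2] (faults so far: 3)
  step 7: ref 2 -> HIT, frames=[1,2] (faults so far: 3)
  step 8: ref 4 -> FAULT, evict 2, frames=[1,4] (faults so far: 4)
  step 9: ref 1 -> HIT, frames=[1,4] (faults so far: 4)
  step 10: ref 1 -> HIT, frames=[1,4] (faults so far: 4)
  step 11: ref 2 -> FAULT, evict 4, frames=[1,2] (faults so far: 5)
  step 12: ref 2 -> HIT, frames=[1,2] (faults so far: 5)
  step 13: ref 1 -> HIT, frames=[1,2] (faults so far: 5)
  step 14: ref 3 -> FAULT, evict 1, frames=[3,2] (faults so far: 6)
  Optimal total faults: 6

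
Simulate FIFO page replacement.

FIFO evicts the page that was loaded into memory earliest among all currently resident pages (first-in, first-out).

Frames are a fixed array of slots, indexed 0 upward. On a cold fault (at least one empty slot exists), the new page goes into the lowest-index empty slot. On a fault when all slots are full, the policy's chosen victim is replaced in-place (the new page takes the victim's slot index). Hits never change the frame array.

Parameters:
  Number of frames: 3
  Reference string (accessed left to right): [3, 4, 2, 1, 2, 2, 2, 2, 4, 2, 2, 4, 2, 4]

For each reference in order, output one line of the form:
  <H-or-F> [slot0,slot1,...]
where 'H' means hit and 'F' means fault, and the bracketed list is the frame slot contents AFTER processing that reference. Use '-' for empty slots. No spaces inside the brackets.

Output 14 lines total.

F [3,-,-]
F [3,4,-]
F [3,4,2]
F [1,4,2]
H [1,4,2]
H [1,4,2]
H [1,4,2]
H [1,4,2]
H [1,4,2]
H [1,4,2]
H [1,4,2]
H [1,4,2]
H [1,4,2]
H [1,4,2]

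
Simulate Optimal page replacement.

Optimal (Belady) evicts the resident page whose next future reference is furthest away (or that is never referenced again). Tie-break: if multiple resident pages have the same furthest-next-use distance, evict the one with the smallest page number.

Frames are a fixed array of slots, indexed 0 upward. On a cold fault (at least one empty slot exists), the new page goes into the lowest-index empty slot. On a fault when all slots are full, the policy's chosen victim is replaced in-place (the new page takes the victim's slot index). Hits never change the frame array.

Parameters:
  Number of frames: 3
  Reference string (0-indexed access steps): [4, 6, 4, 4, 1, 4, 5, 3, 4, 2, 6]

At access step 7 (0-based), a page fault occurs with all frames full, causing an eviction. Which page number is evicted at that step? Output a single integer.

Step 0: ref 4 -> FAULT, frames=[4,-,-]
Step 1: ref 6 -> FAULT, frames=[4,6,-]
Step 2: ref 4 -> HIT, frames=[4,6,-]
Step 3: ref 4 -> HIT, frames=[4,6,-]
Step 4: ref 1 -> FAULT, frames=[4,6,1]
Step 5: ref 4 -> HIT, frames=[4,6,1]
Step 6: ref 5 -> FAULT, evict 1, frames=[4,6,5]
Step 7: ref 3 -> FAULT, evict 5, frames=[4,6,3]
At step 7: evicted page 5

Answer: 5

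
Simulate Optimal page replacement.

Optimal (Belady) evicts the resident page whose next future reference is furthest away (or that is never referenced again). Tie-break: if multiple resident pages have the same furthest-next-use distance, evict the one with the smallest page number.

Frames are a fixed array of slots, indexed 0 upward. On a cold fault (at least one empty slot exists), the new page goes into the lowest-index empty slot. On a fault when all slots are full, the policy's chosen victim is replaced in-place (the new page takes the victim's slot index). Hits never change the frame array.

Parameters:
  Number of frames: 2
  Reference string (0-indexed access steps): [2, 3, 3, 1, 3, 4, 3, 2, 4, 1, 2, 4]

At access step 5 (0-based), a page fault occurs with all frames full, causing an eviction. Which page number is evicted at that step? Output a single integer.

Step 0: ref 2 -> FAULT, frames=[2,-]
Step 1: ref 3 -> FAULT, frames=[2,3]
Step 2: ref 3 -> HIT, frames=[2,3]
Step 3: ref 1 -> FAULT, evict 2, frames=[1,3]
Step 4: ref 3 -> HIT, frames=[1,3]
Step 5: ref 4 -> FAULT, evict 1, frames=[4,3]
At step 5: evicted page 1

Answer: 1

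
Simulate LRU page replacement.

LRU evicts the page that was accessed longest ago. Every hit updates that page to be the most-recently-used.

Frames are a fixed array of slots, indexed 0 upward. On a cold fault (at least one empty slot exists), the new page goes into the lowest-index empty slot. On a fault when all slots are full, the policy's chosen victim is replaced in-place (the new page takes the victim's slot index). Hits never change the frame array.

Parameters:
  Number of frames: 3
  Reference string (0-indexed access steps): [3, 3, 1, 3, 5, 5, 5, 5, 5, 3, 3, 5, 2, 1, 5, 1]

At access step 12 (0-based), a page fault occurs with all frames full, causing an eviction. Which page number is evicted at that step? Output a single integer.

Answer: 1

Derivation:
Step 0: ref 3 -> FAULT, frames=[3,-,-]
Step 1: ref 3 -> HIT, frames=[3,-,-]
Step 2: ref 1 -> FAULT, frames=[3,1,-]
Step 3: ref 3 -> HIT, frames=[3,1,-]
Step 4: ref 5 -> FAULT, frames=[3,1,5]
Step 5: ref 5 -> HIT, frames=[3,1,5]
Step 6: ref 5 -> HIT, frames=[3,1,5]
Step 7: ref 5 -> HIT, frames=[3,1,5]
Step 8: ref 5 -> HIT, frames=[3,1,5]
Step 9: ref 3 -> HIT, frames=[3,1,5]
Step 10: ref 3 -> HIT, frames=[3,1,5]
Step 11: ref 5 -> HIT, frames=[3,1,5]
Step 12: ref 2 -> FAULT, evict 1, frames=[3,2,5]
At step 12: evicted page 1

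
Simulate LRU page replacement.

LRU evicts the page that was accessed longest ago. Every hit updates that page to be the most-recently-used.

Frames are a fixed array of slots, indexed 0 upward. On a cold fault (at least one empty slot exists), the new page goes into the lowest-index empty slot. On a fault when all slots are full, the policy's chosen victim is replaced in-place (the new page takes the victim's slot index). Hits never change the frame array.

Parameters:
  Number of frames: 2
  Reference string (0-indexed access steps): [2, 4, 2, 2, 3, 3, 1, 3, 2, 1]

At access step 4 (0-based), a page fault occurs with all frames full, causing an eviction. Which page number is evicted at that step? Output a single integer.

Answer: 4

Derivation:
Step 0: ref 2 -> FAULT, frames=[2,-]
Step 1: ref 4 -> FAULT, frames=[2,4]
Step 2: ref 2 -> HIT, frames=[2,4]
Step 3: ref 2 -> HIT, frames=[2,4]
Step 4: ref 3 -> FAULT, evict 4, frames=[2,3]
At step 4: evicted page 4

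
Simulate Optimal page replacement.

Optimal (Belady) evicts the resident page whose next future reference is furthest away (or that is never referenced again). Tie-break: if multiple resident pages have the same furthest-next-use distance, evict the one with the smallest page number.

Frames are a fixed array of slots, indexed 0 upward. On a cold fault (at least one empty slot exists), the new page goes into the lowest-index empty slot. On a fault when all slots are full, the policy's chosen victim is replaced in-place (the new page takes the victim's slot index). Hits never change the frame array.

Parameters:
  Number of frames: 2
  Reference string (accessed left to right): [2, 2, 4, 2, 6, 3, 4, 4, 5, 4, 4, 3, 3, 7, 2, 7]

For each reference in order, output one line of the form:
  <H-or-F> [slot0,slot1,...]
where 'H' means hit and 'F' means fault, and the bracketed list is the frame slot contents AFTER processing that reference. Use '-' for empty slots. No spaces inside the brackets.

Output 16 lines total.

F [2,-]
H [2,-]
F [2,4]
H [2,4]
F [6,4]
F [3,4]
H [3,4]
H [3,4]
F [5,4]
H [5,4]
H [5,4]
F [5,3]
H [5,3]
F [5,7]
F [2,7]
H [2,7]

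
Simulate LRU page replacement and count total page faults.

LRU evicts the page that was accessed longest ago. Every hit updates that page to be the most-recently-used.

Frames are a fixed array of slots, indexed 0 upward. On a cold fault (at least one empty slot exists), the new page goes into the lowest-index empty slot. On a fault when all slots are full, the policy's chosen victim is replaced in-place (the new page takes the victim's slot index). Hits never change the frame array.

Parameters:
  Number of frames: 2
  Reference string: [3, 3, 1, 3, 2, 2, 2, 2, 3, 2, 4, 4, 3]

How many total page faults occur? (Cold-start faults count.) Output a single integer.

Answer: 5

Derivation:
Step 0: ref 3 → FAULT, frames=[3,-]
Step 1: ref 3 → HIT, frames=[3,-]
Step 2: ref 1 → FAULT, frames=[3,1]
Step 3: ref 3 → HIT, frames=[3,1]
Step 4: ref 2 → FAULT (evict 1), frames=[3,2]
Step 5: ref 2 → HIT, frames=[3,2]
Step 6: ref 2 → HIT, frames=[3,2]
Step 7: ref 2 → HIT, frames=[3,2]
Step 8: ref 3 → HIT, frames=[3,2]
Step 9: ref 2 → HIT, frames=[3,2]
Step 10: ref 4 → FAULT (evict 3), frames=[4,2]
Step 11: ref 4 → HIT, frames=[4,2]
Step 12: ref 3 → FAULT (evict 2), frames=[4,3]
Total faults: 5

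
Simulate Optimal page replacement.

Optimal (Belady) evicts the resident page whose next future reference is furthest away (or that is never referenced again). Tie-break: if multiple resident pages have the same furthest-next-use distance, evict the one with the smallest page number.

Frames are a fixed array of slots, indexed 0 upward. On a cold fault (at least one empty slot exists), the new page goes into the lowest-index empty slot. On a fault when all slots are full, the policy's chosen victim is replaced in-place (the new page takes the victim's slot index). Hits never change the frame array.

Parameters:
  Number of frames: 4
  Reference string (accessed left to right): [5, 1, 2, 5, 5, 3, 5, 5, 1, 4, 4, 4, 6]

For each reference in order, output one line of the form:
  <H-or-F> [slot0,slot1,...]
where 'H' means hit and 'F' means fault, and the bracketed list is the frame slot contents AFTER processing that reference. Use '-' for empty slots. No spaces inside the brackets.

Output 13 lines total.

F [5,-,-,-]
F [5,1,-,-]
F [5,1,2,-]
H [5,1,2,-]
H [5,1,2,-]
F [5,1,2,3]
H [5,1,2,3]
H [5,1,2,3]
H [5,1,2,3]
F [5,4,2,3]
H [5,4,2,3]
H [5,4,2,3]
F [5,4,6,3]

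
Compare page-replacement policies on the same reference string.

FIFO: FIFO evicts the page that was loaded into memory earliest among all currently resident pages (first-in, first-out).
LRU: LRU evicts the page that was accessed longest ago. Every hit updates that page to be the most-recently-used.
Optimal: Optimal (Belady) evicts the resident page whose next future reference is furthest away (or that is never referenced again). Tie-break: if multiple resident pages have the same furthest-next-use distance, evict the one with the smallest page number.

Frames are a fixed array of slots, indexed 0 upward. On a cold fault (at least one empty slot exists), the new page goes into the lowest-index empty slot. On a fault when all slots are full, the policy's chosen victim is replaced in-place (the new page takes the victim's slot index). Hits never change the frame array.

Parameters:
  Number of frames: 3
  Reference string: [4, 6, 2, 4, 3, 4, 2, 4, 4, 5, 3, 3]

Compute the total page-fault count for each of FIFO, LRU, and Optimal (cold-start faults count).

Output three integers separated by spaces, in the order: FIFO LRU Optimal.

Answer: 6 6 5

Derivation:
--- FIFO ---
  step 0: ref 4 -> FAULT, frames=[4,-,-] (faults so far: 1)
  step 1: ref 6 -> FAULT, frames=[4,6,-] (faults so far: 2)
  step 2: ref 2 -> FAULT, frames=[4,6,2] (faults so far: 3)
  step 3: ref 4 -> HIT, frames=[4,6,2] (faults so far: 3)
  step 4: ref 3 -> FAULT, evict 4, frames=[3,6,2] (faults so far: 4)
  step 5: ref 4 -> FAULT, evict 6, frames=[3,4,2] (faults so far: 5)
  step 6: ref 2 -> HIT, frames=[3,4,2] (faults so far: 5)
  step 7: ref 4 -> HIT, frames=[3,4,2] (faults so far: 5)
  step 8: ref 4 -> HIT, frames=[3,4,2] (faults so far: 5)
  step 9: ref 5 -> FAULT, evict 2, frames=[3,4,5] (faults so far: 6)
  step 10: ref 3 -> HIT, frames=[3,4,5] (faults so far: 6)
  step 11: ref 3 -> HIT, frames=[3,4,5] (faults so far: 6)
  FIFO total faults: 6
--- LRU ---
  step 0: ref 4 -> FAULT, frames=[4,-,-] (faults so far: 1)
  step 1: ref 6 -> FAULT, frames=[4,6,-] (faults so far: 2)
  step 2: ref 2 -> FAULT, frames=[4,6,2] (faults so far: 3)
  step 3: ref 4 -> HIT, frames=[4,6,2] (faults so far: 3)
  step 4: ref 3 -> FAULT, evict 6, frames=[4,3,2] (faults so far: 4)
  step 5: ref 4 -> HIT, frames=[4,3,2] (faults so far: 4)
  step 6: ref 2 -> HIT, frames=[4,3,2] (faults so far: 4)
  step 7: ref 4 -> HIT, frames=[4,3,2] (faults so far: 4)
  step 8: ref 4 -> HIT, frames=[4,3,2] (faults so far: 4)
  step 9: ref 5 -> FAULT, evict 3, frames=[4,5,2] (faults so far: 5)
  step 10: ref 3 -> FAULT, evict 2, frames=[4,5,3] (faults so far: 6)
  step 11: ref 3 -> HIT, frames=[4,5,3] (faults so far: 6)
  LRU total faults: 6
--- Optimal ---
  step 0: ref 4 -> FAULT, frames=[4,-,-] (faults so far: 1)
  step 1: ref 6 -> FAULT, frames=[4,6,-] (faults so far: 2)
  step 2: ref 2 -> FAULT, frames=[4,6,2] (faults so far: 3)
  step 3: ref 4 -> HIT, frames=[4,6,2] (faults so far: 3)
  step 4: ref 3 -> FAULT, evict 6, frames=[4,3,2] (faults so far: 4)
  step 5: ref 4 -> HIT, frames=[4,3,2] (faults so far: 4)
  step 6: ref 2 -> HIT, frames=[4,3,2] (faults so far: 4)
  step 7: ref 4 -> HIT, frames=[4,3,2] (faults so far: 4)
  step 8: ref 4 -> HIT, frames=[4,3,2] (faults so far: 4)
  step 9: ref 5 -> FAULT, evict 2, frames=[4,3,5] (faults so far: 5)
  step 10: ref 3 -> HIT, frames=[4,3,5] (faults so far: 5)
  step 11: ref 3 -> HIT, frames=[4,3,5] (faults so far: 5)
  Optimal total faults: 5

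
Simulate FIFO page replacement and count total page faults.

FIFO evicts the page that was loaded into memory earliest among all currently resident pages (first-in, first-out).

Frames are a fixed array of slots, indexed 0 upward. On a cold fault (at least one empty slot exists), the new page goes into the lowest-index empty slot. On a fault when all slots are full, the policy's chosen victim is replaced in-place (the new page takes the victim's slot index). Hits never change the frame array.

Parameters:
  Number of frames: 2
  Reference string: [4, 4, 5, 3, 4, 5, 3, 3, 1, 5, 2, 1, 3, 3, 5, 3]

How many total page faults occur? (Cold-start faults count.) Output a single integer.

Answer: 12

Derivation:
Step 0: ref 4 → FAULT, frames=[4,-]
Step 1: ref 4 → HIT, frames=[4,-]
Step 2: ref 5 → FAULT, frames=[4,5]
Step 3: ref 3 → FAULT (evict 4), frames=[3,5]
Step 4: ref 4 → FAULT (evict 5), frames=[3,4]
Step 5: ref 5 → FAULT (evict 3), frames=[5,4]
Step 6: ref 3 → FAULT (evict 4), frames=[5,3]
Step 7: ref 3 → HIT, frames=[5,3]
Step 8: ref 1 → FAULT (evict 5), frames=[1,3]
Step 9: ref 5 → FAULT (evict 3), frames=[1,5]
Step 10: ref 2 → FAULT (evict 1), frames=[2,5]
Step 11: ref 1 → FAULT (evict 5), frames=[2,1]
Step 12: ref 3 → FAULT (evict 2), frames=[3,1]
Step 13: ref 3 → HIT, frames=[3,1]
Step 14: ref 5 → FAULT (evict 1), frames=[3,5]
Step 15: ref 3 → HIT, frames=[3,5]
Total faults: 12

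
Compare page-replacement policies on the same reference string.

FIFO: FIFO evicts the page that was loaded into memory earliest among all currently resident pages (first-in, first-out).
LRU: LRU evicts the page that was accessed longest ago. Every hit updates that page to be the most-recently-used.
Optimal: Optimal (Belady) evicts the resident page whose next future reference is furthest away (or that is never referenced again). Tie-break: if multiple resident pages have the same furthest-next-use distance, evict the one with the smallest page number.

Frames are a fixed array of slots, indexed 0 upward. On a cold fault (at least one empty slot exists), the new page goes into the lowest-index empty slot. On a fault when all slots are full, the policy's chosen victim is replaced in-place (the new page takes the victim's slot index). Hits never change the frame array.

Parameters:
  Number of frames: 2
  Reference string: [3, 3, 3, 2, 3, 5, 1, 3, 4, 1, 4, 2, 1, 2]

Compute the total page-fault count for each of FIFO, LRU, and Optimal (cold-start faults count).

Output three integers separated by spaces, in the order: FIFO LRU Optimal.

Answer: 8 9 6

Derivation:
--- FIFO ---
  step 0: ref 3 -> FAULT, frames=[3,-] (faults so far: 1)
  step 1: ref 3 -> HIT, frames=[3,-] (faults so far: 1)
  step 2: ref 3 -> HIT, frames=[3,-] (faults so far: 1)
  step 3: ref 2 -> FAULT, frames=[3,2] (faults so far: 2)
  step 4: ref 3 -> HIT, frames=[3,2] (faults so far: 2)
  step 5: ref 5 -> FAULT, evict 3, frames=[5,2] (faults so far: 3)
  step 6: ref 1 -> FAULT, evict 2, frames=[5,1] (faults so far: 4)
  step 7: ref 3 -> FAULT, evict 5, frames=[3,1] (faults so far: 5)
  step 8: ref 4 -> FAULT, evict 1, frames=[3,4] (faults so far: 6)
  step 9: ref 1 -> FAULT, evict 3, frames=[1,4] (faults so far: 7)
  step 10: ref 4 -> HIT, frames=[1,4] (faults so far: 7)
  step 11: ref 2 -> FAULT, evict 4, frames=[1,2] (faults so far: 8)
  step 12: ref 1 -> HIT, frames=[1,2] (faults so far: 8)
  step 13: ref 2 -> HIT, frames=[1,2] (faults so far: 8)
  FIFO total faults: 8
--- LRU ---
  step 0: ref 3 -> FAULT, frames=[3,-] (faults so far: 1)
  step 1: ref 3 -> HIT, frames=[3,-] (faults so far: 1)
  step 2: ref 3 -> HIT, frames=[3,-] (faults so far: 1)
  step 3: ref 2 -> FAULT, frames=[3,2] (faults so far: 2)
  step 4: ref 3 -> HIT, frames=[3,2] (faults so far: 2)
  step 5: ref 5 -> FAULT, evict 2, frames=[3,5] (faults so far: 3)
  step 6: ref 1 -> FAULT, evict 3, frames=[1,5] (faults so far: 4)
  step 7: ref 3 -> FAULT, evict 5, frames=[1,3] (faults so far: 5)
  step 8: ref 4 -> FAULT, evict 1, frames=[4,3] (faults so far: 6)
  step 9: ref 1 -> FAULT, evict 3, frames=[4,1] (faults so far: 7)
  step 10: ref 4 -> HIT, frames=[4,1] (faults so far: 7)
  step 11: ref 2 -> FAULT, evict 1, frames=[4,2] (faults so far: 8)
  step 12: ref 1 -> FAULT, evict 4, frames=[1,2] (faults so far: 9)
  step 13: ref 2 -> HIT, frames=[1,2] (faults so far: 9)
  LRU total faults: 9
--- Optimal ---
  step 0: ref 3 -> FAULT, frames=[3,-] (faults so far: 1)
  step 1: ref 3 -> HIT, frames=[3,-] (faults so far: 1)
  step 2: ref 3 -> HIT, frames=[3,-] (faults so far: 1)
  step 3: ref 2 -> FAULT, frames=[3,2] (faults so far: 2)
  step 4: ref 3 -> HIT, frames=[3,2] (faults so far: 2)
  step 5: ref 5 -> FAULT, evict 2, frames=[3,5] (faults so far: 3)
  step 6: ref 1 -> FAULT, evict 5, frames=[3,1] (faults so far: 4)
  step 7: ref 3 -> HIT, frames=[3,1] (faults so far: 4)
  step 8: ref 4 -> FAULT, evict 3, frames=[4,1] (faults so far: 5)
  step 9: ref 1 -> HIT, frames=[4,1] (faults so far: 5)
  step 10: ref 4 -> HIT, frames=[4,1] (faults so far: 5)
  step 11: ref 2 -> FAULT, evict 4, frames=[2,1] (faults so far: 6)
  step 12: ref 1 -> HIT, frames=[2,1] (faults so far: 6)
  step 13: ref 2 -> HIT, frames=[2,1] (faults so far: 6)
  Optimal total faults: 6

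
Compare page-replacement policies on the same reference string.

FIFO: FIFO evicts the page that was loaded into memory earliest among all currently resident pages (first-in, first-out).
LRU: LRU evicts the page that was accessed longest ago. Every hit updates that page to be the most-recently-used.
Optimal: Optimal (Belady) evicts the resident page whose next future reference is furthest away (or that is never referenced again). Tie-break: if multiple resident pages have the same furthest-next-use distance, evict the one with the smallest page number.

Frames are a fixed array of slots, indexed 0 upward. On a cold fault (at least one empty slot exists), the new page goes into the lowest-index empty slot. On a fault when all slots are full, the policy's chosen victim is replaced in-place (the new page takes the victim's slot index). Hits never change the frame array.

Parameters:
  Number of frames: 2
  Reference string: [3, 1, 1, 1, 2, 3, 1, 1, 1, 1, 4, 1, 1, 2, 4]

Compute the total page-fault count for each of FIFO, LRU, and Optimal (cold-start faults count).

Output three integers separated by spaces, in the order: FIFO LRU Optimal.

Answer: 7 8 6

Derivation:
--- FIFO ---
  step 0: ref 3 -> FAULT, frames=[3,-] (faults so far: 1)
  step 1: ref 1 -> FAULT, frames=[3,1] (faults so far: 2)
  step 2: ref 1 -> HIT, frames=[3,1] (faults so far: 2)
  step 3: ref 1 -> HIT, frames=[3,1] (faults so far: 2)
  step 4: ref 2 -> FAULT, evict 3, frames=[2,1] (faults so far: 3)
  step 5: ref 3 -> FAULT, evict 1, frames=[2,3] (faults so far: 4)
  step 6: ref 1 -> FAULT, evict 2, frames=[1,3] (faults so far: 5)
  step 7: ref 1 -> HIT, frames=[1,3] (faults so far: 5)
  step 8: ref 1 -> HIT, frames=[1,3] (faults so far: 5)
  step 9: ref 1 -> HIT, frames=[1,3] (faults so far: 5)
  step 10: ref 4 -> FAULT, evict 3, frames=[1,4] (faults so far: 6)
  step 11: ref 1 -> HIT, frames=[1,4] (faults so far: 6)
  step 12: ref 1 -> HIT, frames=[1,4] (faults so far: 6)
  step 13: ref 2 -> FAULT, evict 1, frames=[2,4] (faults so far: 7)
  step 14: ref 4 -> HIT, frames=[2,4] (faults so far: 7)
  FIFO total faults: 7
--- LRU ---
  step 0: ref 3 -> FAULT, frames=[3,-] (faults so far: 1)
  step 1: ref 1 -> FAULT, frames=[3,1] (faults so far: 2)
  step 2: ref 1 -> HIT, frames=[3,1] (faults so far: 2)
  step 3: ref 1 -> HIT, frames=[3,1] (faults so far: 2)
  step 4: ref 2 -> FAULT, evict 3, frames=[2,1] (faults so far: 3)
  step 5: ref 3 -> FAULT, evict 1, frames=[2,3] (faults so far: 4)
  step 6: ref 1 -> FAULT, evict 2, frames=[1,3] (faults so far: 5)
  step 7: ref 1 -> HIT, frames=[1,3] (faults so far: 5)
  step 8: ref 1 -> HIT, frames=[1,3] (faults so far: 5)
  step 9: ref 1 -> HIT, frames=[1,3] (faults so far: 5)
  step 10: ref 4 -> FAULT, evict 3, frames=[1,4] (faults so far: 6)
  step 11: ref 1 -> HIT, frames=[1,4] (faults so far: 6)
  step 12: ref 1 -> HIT, frames=[1,4] (faults so far: 6)
  step 13: ref 2 -> FAULT, evict 4, frames=[1,2] (faults so far: 7)
  step 14: ref 4 -> FAULT, evict 1, frames=[4,2] (faults so far: 8)
  LRU total faults: 8
--- Optimal ---
  step 0: ref 3 -> FAULT, frames=[3,-] (faults so far: 1)
  step 1: ref 1 -> FAULT, frames=[3,1] (faults so far: 2)
  step 2: ref 1 -> HIT, frames=[3,1] (faults so far: 2)
  step 3: ref 1 -> HIT, frames=[3,1] (faults so far: 2)
  step 4: ref 2 -> FAULT, evict 1, frames=[3,2] (faults so far: 3)
  step 5: ref 3 -> HIT, frames=[3,2] (faults so far: 3)
  step 6: ref 1 -> FAULT, evict 3, frames=[1,2] (faults so far: 4)
  step 7: ref 1 -> HIT, frames=[1,2] (faults so far: 4)
  step 8: ref 1 -> HIT, frames=[1,2] (faults so far: 4)
  step 9: ref 1 -> HIT, frames=[1,2] (faults so far: 4)
  step 10: ref 4 -> FAULT, evict 2, frames=[1,4] (faults so far: 5)
  step 11: ref 1 -> HIT, frames=[1,4] (faults so far: 5)
  step 12: ref 1 -> HIT, frames=[1,4] (faults so far: 5)
  step 13: ref 2 -> FAULT, evict 1, frames=[2,4] (faults so far: 6)
  step 14: ref 4 -> HIT, frames=[2,4] (faults so far: 6)
  Optimal total faults: 6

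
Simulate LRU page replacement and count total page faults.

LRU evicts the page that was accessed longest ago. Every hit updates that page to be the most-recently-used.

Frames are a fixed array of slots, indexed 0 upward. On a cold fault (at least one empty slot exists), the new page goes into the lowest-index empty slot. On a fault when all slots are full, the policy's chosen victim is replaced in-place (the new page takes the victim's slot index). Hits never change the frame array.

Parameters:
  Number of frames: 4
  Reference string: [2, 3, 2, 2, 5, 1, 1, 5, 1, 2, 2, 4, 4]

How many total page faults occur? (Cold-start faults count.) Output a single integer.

Answer: 5

Derivation:
Step 0: ref 2 → FAULT, frames=[2,-,-,-]
Step 1: ref 3 → FAULT, frames=[2,3,-,-]
Step 2: ref 2 → HIT, frames=[2,3,-,-]
Step 3: ref 2 → HIT, frames=[2,3,-,-]
Step 4: ref 5 → FAULT, frames=[2,3,5,-]
Step 5: ref 1 → FAULT, frames=[2,3,5,1]
Step 6: ref 1 → HIT, frames=[2,3,5,1]
Step 7: ref 5 → HIT, frames=[2,3,5,1]
Step 8: ref 1 → HIT, frames=[2,3,5,1]
Step 9: ref 2 → HIT, frames=[2,3,5,1]
Step 10: ref 2 → HIT, frames=[2,3,5,1]
Step 11: ref 4 → FAULT (evict 3), frames=[2,4,5,1]
Step 12: ref 4 → HIT, frames=[2,4,5,1]
Total faults: 5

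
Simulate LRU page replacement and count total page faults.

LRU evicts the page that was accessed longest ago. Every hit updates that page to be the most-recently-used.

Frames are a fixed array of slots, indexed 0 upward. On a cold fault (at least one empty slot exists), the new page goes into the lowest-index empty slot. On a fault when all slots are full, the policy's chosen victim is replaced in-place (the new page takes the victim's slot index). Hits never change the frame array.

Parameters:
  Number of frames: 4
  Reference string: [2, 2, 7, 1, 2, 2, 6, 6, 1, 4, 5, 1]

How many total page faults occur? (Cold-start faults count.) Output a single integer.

Step 0: ref 2 → FAULT, frames=[2,-,-,-]
Step 1: ref 2 → HIT, frames=[2,-,-,-]
Step 2: ref 7 → FAULT, frames=[2,7,-,-]
Step 3: ref 1 → FAULT, frames=[2,7,1,-]
Step 4: ref 2 → HIT, frames=[2,7,1,-]
Step 5: ref 2 → HIT, frames=[2,7,1,-]
Step 6: ref 6 → FAULT, frames=[2,7,1,6]
Step 7: ref 6 → HIT, frames=[2,7,1,6]
Step 8: ref 1 → HIT, frames=[2,7,1,6]
Step 9: ref 4 → FAULT (evict 7), frames=[2,4,1,6]
Step 10: ref 5 → FAULT (evict 2), frames=[5,4,1,6]
Step 11: ref 1 → HIT, frames=[5,4,1,6]
Total faults: 6

Answer: 6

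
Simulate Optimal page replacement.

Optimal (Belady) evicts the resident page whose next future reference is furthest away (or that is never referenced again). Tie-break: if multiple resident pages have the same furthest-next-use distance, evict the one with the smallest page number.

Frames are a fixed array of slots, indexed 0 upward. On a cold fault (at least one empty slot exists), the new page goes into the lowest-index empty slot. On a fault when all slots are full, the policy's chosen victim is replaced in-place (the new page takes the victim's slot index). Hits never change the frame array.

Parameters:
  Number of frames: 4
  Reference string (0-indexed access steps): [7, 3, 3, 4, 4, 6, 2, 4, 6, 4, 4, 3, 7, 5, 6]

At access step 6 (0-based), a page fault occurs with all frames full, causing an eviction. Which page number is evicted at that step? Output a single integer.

Answer: 7

Derivation:
Step 0: ref 7 -> FAULT, frames=[7,-,-,-]
Step 1: ref 3 -> FAULT, frames=[7,3,-,-]
Step 2: ref 3 -> HIT, frames=[7,3,-,-]
Step 3: ref 4 -> FAULT, frames=[7,3,4,-]
Step 4: ref 4 -> HIT, frames=[7,3,4,-]
Step 5: ref 6 -> FAULT, frames=[7,3,4,6]
Step 6: ref 2 -> FAULT, evict 7, frames=[2,3,4,6]
At step 6: evicted page 7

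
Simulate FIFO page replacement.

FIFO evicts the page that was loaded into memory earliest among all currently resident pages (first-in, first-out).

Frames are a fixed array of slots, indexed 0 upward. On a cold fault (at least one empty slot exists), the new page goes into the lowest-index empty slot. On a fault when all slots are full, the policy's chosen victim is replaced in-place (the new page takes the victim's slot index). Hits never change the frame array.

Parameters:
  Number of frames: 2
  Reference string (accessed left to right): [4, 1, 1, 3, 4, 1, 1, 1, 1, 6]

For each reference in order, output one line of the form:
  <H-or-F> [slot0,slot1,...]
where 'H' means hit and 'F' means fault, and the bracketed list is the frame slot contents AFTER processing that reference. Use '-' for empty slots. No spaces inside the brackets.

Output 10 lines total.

F [4,-]
F [4,1]
H [4,1]
F [3,1]
F [3,4]
F [1,4]
H [1,4]
H [1,4]
H [1,4]
F [1,6]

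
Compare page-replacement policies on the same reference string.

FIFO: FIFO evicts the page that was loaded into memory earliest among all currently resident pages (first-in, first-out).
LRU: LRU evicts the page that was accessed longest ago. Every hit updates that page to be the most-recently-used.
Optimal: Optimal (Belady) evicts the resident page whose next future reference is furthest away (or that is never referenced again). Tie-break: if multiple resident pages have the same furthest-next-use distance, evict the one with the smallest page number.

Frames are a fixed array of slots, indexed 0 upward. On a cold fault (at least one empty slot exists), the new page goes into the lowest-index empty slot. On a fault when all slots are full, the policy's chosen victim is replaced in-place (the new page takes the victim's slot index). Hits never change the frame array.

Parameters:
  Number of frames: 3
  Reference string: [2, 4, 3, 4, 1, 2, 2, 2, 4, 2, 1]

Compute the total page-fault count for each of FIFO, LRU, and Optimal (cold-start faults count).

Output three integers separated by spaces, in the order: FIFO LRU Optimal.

Answer: 6 5 4

Derivation:
--- FIFO ---
  step 0: ref 2 -> FAULT, frames=[2,-,-] (faults so far: 1)
  step 1: ref 4 -> FAULT, frames=[2,4,-] (faults so far: 2)
  step 2: ref 3 -> FAULT, frames=[2,4,3] (faults so far: 3)
  step 3: ref 4 -> HIT, frames=[2,4,3] (faults so far: 3)
  step 4: ref 1 -> FAULT, evict 2, frames=[1,4,3] (faults so far: 4)
  step 5: ref 2 -> FAULT, evict 4, frames=[1,2,3] (faults so far: 5)
  step 6: ref 2 -> HIT, frames=[1,2,3] (faults so far: 5)
  step 7: ref 2 -> HIT, frames=[1,2,3] (faults so far: 5)
  step 8: ref 4 -> FAULT, evict 3, frames=[1,2,4] (faults so far: 6)
  step 9: ref 2 -> HIT, frames=[1,2,4] (faults so far: 6)
  step 10: ref 1 -> HIT, frames=[1,2,4] (faults so far: 6)
  FIFO total faults: 6
--- LRU ---
  step 0: ref 2 -> FAULT, frames=[2,-,-] (faults so far: 1)
  step 1: ref 4 -> FAULT, frames=[2,4,-] (faults so far: 2)
  step 2: ref 3 -> FAULT, frames=[2,4,3] (faults so far: 3)
  step 3: ref 4 -> HIT, frames=[2,4,3] (faults so far: 3)
  step 4: ref 1 -> FAULT, evict 2, frames=[1,4,3] (faults so far: 4)
  step 5: ref 2 -> FAULT, evict 3, frames=[1,4,2] (faults so far: 5)
  step 6: ref 2 -> HIT, frames=[1,4,2] (faults so far: 5)
  step 7: ref 2 -> HIT, frames=[1,4,2] (faults so far: 5)
  step 8: ref 4 -> HIT, frames=[1,4,2] (faults so far: 5)
  step 9: ref 2 -> HIT, frames=[1,4,2] (faults so far: 5)
  step 10: ref 1 -> HIT, frames=[1,4,2] (faults so far: 5)
  LRU total faults: 5
--- Optimal ---
  step 0: ref 2 -> FAULT, frames=[2,-,-] (faults so far: 1)
  step 1: ref 4 -> FAULT, frames=[2,4,-] (faults so far: 2)
  step 2: ref 3 -> FAULT, frames=[2,4,3] (faults so far: 3)
  step 3: ref 4 -> HIT, frames=[2,4,3] (faults so far: 3)
  step 4: ref 1 -> FAULT, evict 3, frames=[2,4,1] (faults so far: 4)
  step 5: ref 2 -> HIT, frames=[2,4,1] (faults so far: 4)
  step 6: ref 2 -> HIT, frames=[2,4,1] (faults so far: 4)
  step 7: ref 2 -> HIT, frames=[2,4,1] (faults so far: 4)
  step 8: ref 4 -> HIT, frames=[2,4,1] (faults so far: 4)
  step 9: ref 2 -> HIT, frames=[2,4,1] (faults so far: 4)
  step 10: ref 1 -> HIT, frames=[2,4,1] (faults so far: 4)
  Optimal total faults: 4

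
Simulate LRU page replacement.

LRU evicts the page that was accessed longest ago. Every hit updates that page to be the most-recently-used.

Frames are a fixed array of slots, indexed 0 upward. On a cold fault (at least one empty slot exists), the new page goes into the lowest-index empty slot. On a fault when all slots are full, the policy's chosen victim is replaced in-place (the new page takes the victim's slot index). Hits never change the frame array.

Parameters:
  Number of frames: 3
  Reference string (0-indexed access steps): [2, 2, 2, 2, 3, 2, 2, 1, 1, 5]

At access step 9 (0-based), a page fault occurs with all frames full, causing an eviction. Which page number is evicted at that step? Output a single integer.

Answer: 3

Derivation:
Step 0: ref 2 -> FAULT, frames=[2,-,-]
Step 1: ref 2 -> HIT, frames=[2,-,-]
Step 2: ref 2 -> HIT, frames=[2,-,-]
Step 3: ref 2 -> HIT, frames=[2,-,-]
Step 4: ref 3 -> FAULT, frames=[2,3,-]
Step 5: ref 2 -> HIT, frames=[2,3,-]
Step 6: ref 2 -> HIT, frames=[2,3,-]
Step 7: ref 1 -> FAULT, frames=[2,3,1]
Step 8: ref 1 -> HIT, frames=[2,3,1]
Step 9: ref 5 -> FAULT, evict 3, frames=[2,5,1]
At step 9: evicted page 3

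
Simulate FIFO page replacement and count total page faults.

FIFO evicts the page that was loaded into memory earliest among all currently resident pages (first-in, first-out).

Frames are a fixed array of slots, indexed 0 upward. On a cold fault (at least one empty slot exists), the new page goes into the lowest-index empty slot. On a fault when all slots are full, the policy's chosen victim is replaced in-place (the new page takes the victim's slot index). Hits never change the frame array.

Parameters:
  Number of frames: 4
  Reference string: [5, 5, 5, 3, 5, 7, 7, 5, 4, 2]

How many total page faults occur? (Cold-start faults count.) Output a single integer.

Answer: 5

Derivation:
Step 0: ref 5 → FAULT, frames=[5,-,-,-]
Step 1: ref 5 → HIT, frames=[5,-,-,-]
Step 2: ref 5 → HIT, frames=[5,-,-,-]
Step 3: ref 3 → FAULT, frames=[5,3,-,-]
Step 4: ref 5 → HIT, frames=[5,3,-,-]
Step 5: ref 7 → FAULT, frames=[5,3,7,-]
Step 6: ref 7 → HIT, frames=[5,3,7,-]
Step 7: ref 5 → HIT, frames=[5,3,7,-]
Step 8: ref 4 → FAULT, frames=[5,3,7,4]
Step 9: ref 2 → FAULT (evict 5), frames=[2,3,7,4]
Total faults: 5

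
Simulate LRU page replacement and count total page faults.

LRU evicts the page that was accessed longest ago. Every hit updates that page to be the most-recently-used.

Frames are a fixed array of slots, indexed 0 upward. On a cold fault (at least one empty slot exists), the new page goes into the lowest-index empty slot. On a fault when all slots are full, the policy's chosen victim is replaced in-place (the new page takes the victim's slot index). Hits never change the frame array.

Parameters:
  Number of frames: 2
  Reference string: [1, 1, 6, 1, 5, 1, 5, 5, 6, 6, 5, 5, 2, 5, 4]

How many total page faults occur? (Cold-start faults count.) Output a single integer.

Step 0: ref 1 → FAULT, frames=[1,-]
Step 1: ref 1 → HIT, frames=[1,-]
Step 2: ref 6 → FAULT, frames=[1,6]
Step 3: ref 1 → HIT, frames=[1,6]
Step 4: ref 5 → FAULT (evict 6), frames=[1,5]
Step 5: ref 1 → HIT, frames=[1,5]
Step 6: ref 5 → HIT, frames=[1,5]
Step 7: ref 5 → HIT, frames=[1,5]
Step 8: ref 6 → FAULT (evict 1), frames=[6,5]
Step 9: ref 6 → HIT, frames=[6,5]
Step 10: ref 5 → HIT, frames=[6,5]
Step 11: ref 5 → HIT, frames=[6,5]
Step 12: ref 2 → FAULT (evict 6), frames=[2,5]
Step 13: ref 5 → HIT, frames=[2,5]
Step 14: ref 4 → FAULT (evict 2), frames=[4,5]
Total faults: 6

Answer: 6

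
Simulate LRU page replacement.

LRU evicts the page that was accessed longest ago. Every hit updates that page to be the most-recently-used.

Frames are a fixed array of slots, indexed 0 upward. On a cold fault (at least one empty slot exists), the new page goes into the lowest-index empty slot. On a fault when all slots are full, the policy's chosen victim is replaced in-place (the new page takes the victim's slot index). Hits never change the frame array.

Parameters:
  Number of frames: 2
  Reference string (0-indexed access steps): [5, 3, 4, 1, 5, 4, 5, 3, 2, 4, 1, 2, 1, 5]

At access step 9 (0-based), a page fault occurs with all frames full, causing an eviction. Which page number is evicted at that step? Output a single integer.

Step 0: ref 5 -> FAULT, frames=[5,-]
Step 1: ref 3 -> FAULT, frames=[5,3]
Step 2: ref 4 -> FAULT, evict 5, frames=[4,3]
Step 3: ref 1 -> FAULT, evict 3, frames=[4,1]
Step 4: ref 5 -> FAULT, evict 4, frames=[5,1]
Step 5: ref 4 -> FAULT, evict 1, frames=[5,4]
Step 6: ref 5 -> HIT, frames=[5,4]
Step 7: ref 3 -> FAULT, evict 4, frames=[5,3]
Step 8: ref 2 -> FAULT, evict 5, frames=[2,3]
Step 9: ref 4 -> FAULT, evict 3, frames=[2,4]
At step 9: evicted page 3

Answer: 3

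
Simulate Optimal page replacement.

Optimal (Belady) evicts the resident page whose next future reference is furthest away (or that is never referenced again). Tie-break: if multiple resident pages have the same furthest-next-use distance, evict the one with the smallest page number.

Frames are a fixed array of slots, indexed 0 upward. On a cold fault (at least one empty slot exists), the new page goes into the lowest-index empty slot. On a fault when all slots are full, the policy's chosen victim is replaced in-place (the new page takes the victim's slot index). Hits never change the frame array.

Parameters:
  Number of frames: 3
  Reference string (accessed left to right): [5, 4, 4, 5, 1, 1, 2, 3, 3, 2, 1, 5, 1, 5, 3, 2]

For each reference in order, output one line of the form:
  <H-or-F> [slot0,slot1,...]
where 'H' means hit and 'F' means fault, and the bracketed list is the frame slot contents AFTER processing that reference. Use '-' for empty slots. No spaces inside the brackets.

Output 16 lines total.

F [5,-,-]
F [5,4,-]
H [5,4,-]
H [5,4,-]
F [5,4,1]
H [5,4,1]
F [5,2,1]
F [3,2,1]
H [3,2,1]
H [3,2,1]
H [3,2,1]
F [3,5,1]
H [3,5,1]
H [3,5,1]
H [3,5,1]
F [3,5,2]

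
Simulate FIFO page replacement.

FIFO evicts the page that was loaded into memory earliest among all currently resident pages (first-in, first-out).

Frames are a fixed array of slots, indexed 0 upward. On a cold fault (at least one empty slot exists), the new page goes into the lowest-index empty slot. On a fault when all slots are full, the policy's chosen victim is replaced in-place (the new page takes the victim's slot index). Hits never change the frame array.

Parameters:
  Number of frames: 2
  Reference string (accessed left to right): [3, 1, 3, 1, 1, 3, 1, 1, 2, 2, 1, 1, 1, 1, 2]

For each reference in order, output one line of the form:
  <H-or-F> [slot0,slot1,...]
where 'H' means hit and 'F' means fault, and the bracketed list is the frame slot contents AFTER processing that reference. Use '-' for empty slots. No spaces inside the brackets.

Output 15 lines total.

F [3,-]
F [3,1]
H [3,1]
H [3,1]
H [3,1]
H [3,1]
H [3,1]
H [3,1]
F [2,1]
H [2,1]
H [2,1]
H [2,1]
H [2,1]
H [2,1]
H [2,1]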